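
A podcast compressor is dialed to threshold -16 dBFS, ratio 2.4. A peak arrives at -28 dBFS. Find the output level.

-28 dBFS

-28 dBFS is 12 dB below the -16 dBFS threshold, so no gain reduction is applied.
Output = input = -28 dBFS.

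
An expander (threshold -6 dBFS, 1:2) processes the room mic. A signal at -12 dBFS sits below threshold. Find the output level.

Below threshold, a 1:2 expander applies gain = (2−1)×(T − x) of attenuation.
(2−1) × 6 = 6 dB, so output = -12 − 6 = -18 dBFS.

-18 dBFS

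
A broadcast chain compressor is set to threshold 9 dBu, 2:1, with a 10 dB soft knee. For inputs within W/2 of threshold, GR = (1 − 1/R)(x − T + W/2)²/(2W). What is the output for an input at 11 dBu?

x − T + W/2 = 11 − 9 + 5 = 7.
GR = (1 − 1/2) × 7² / 20 = 0.5 × 49 / 20 = 1.225 dB.
Output = 11 − 1.225 = 9.775 dBu.

9.775 dBu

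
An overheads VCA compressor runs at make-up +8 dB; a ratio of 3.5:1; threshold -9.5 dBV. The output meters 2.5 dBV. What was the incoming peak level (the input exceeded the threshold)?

Stripping the +8 dB make-up gives -5.5 dBV at the gain stage.
That's 4 dB above the -9.5 dBV threshold.
Input overshoot = R × output overshoot = 14 dB → input = -9.5 + 14 = 4.5 dBV.

4.5 dBV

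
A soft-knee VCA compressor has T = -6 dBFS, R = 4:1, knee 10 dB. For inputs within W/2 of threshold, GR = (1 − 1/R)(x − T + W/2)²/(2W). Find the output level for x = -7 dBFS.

-7.6 dBFS

x − T + W/2 = -7 − (-6) + 5 = 4.
GR = (1 − 1/4) × 4² / 20 = 0.75 × 16 / 20 = 0.6 dB.
Output = -7 − 0.6 = -7.6 dBFS.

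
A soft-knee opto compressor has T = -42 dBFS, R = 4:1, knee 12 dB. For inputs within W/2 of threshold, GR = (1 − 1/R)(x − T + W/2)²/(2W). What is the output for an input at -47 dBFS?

-47.03125 dBFS

x − T + W/2 = -47 − (-42) + 6 = 1.
GR = (1 − 1/4) × 1² / 24 = 0.75 × 1 / 24 = 0.03125 dB.
Output = -47 − 0.03125 = -47.03125 dBFS.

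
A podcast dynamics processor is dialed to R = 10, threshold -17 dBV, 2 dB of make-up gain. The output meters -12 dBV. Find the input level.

Remove make-up: -12 − 2 = -14 dBV.
Post-compression overshoot = -14 − (-17) = 3 dB.
Undo the ratio: input overshoot = 3 × 10 = 30 dB, giving input = 13 dBV.

13 dBV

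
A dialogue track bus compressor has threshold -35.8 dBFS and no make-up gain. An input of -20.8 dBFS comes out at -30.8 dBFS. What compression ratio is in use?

3:1

Input overshoot = -20.8 − (-35.8) = 15 dB; output overshoot = -30.8 − (-35.8) = 5 dB.
Ratio = 15 / 5 = 3.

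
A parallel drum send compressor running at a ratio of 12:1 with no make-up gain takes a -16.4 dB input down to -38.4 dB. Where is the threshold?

-40.4 dB

Gain reduction = -16.4 − (-38.4) = 22 dB; output overshoot = GR / (R − 1) = 22 / 11 = 2 dB.
Threshold = output − output overshoot = -38.4 − 2 = -40.4 dB.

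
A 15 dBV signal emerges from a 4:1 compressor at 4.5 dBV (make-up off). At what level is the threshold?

1 dBV

Let T be the threshold. Output overshoot = (input overshoot)/R, so 4.5 − T = (15 − T)/4.
4·(4.5 − T) = 15 − T → 3·T = 18 − 15 = 3.
T = 3/3 = 1 dBV.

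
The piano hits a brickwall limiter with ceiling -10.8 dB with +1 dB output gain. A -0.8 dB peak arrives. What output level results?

-9.8 dB

At ∞:1, everything above -10.8 dB is held at the ceiling.
Output gain then adds 1 dB: -10.8 + 1 = -9.8 dB.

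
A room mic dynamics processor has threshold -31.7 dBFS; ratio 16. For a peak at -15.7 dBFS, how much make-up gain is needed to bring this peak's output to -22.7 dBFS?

Overshoot 16 dB → 16/16 = 1 dB after compression, so the compressed level is -31.7 + 1 = -30.7 dBFS.
Make-up = target − compressed = -22.7 − (-30.7) = 8 dB.

8 dB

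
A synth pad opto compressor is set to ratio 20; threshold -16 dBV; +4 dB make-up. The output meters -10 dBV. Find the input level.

Before make-up, the level was -10 − 4 = -14 dBV.
That's 2 dB above the -16 dBV threshold.
Input overshoot = R × output overshoot = 40 dB → input = -16 + 40 = 24 dBV.

24 dBV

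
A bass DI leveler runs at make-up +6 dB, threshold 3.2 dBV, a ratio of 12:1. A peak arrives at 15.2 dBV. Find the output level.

10.2 dBV

Overshoot: 15.2 − 3.2 = 12 dB.
The 12 dB excess becomes 1 dB after 12:1 reduction.
So the level is 3.2 + 1 = 4.2 dBV; make-up adds 6 dB, giving 10.2 dBV.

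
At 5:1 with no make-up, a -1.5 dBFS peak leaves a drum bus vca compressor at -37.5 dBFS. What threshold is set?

Let T be the threshold. Output overshoot = (input overshoot)/R, so -37.5 − T = (-1.5 − T)/5.
5·(-37.5 − T) = -1.5 − T → 4·T = -187.5 − (-1.5) = -186.
T = -186/4 = -46.5 dBFS.

-46.5 dBFS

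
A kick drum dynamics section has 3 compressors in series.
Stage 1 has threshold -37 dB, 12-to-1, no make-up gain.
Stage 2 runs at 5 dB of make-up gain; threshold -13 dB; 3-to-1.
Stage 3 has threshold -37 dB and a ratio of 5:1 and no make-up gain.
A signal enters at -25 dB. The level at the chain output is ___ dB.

-35.8 dB

Stage 1: overshoot 12 dB → 12/12 = 1 dB → -36 dB.
Stage 2: -36 dB is at or below the -13 dB threshold — no compression; make-up brings it to -31 dB.
Stage 3: overshoot 6 dB → 6/5 = 1.2 dB → -35.8 dB.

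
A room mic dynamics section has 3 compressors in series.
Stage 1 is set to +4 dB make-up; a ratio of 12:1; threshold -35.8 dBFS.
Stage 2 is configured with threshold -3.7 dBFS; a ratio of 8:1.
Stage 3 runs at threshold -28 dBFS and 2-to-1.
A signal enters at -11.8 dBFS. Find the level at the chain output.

Stage 1: -11.8 dBFS is 24 dB over -35.8 dBFS; at 12:1 that becomes 2 dB over, giving -33.8 dBFS; +4 dB make-up → -29.8 dBFS.
Stage 2: -29.8 dBFS is at or below the -3.7 dBFS threshold — no compression; output -29.8 dBFS.
Stage 3: -29.8 dBFS ≤ -28 dBFS, so stage 3 doesn't engage; output -29.8 dBFS.

-29.8 dBFS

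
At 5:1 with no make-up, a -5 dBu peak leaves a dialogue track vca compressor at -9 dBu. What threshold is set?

-10 dBu

Gain reduction = -5 − (-9) = 4 dB; output overshoot = GR / (R − 1) = 4 / 4 = 1 dB.
Threshold = output − output overshoot = -9 − 1 = -10 dBu.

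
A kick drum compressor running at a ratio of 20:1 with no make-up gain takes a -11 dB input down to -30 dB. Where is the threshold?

-31 dB

Input is 20 dB above T (since output overshoot × R = input overshoot: (-30 − T)·20 = -11 − T gives T = -31 dB).
Check: -31 + (-11 − (-31))/20 = -31 + 1 = -30 dB. ✓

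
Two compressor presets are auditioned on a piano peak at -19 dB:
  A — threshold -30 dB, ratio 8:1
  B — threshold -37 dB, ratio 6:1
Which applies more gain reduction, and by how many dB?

B, by 5.375 dB

A: 11 dB over, compressed to 1.375 dB over, so 9.625 dB of GR.
B: 18 dB over, compressed to 3 dB over, so 15 dB of GR.
B reduces 5.375 dB more.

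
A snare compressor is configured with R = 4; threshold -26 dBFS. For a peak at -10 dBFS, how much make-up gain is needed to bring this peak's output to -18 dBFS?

Overshoot 16 dB → 16/4 = 4 dB after compression, so the compressed level is -26 + 4 = -22 dBFS.
Make-up = target − compressed = -18 − (-22) = 4 dB.

4 dB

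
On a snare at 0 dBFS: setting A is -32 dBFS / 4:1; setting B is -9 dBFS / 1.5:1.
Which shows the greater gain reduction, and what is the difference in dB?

A: 32 dB over, compressed to 8 dB over, so 24 dB of GR.
B: 9 dB over, compressed to 6 dB over, so 3 dB of GR.
A applies 21 dB more gain reduction.

A, by 21 dB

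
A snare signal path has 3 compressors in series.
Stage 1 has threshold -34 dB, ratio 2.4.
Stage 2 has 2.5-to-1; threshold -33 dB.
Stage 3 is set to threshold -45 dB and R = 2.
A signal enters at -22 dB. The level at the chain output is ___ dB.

-38.2 dB

Stage 1: overshoot 12 dB → 12/2.4 = 5 dB → -29 dB.
Stage 2: overshoot 4 dB → 4/2.5 = 1.6 dB → -31.4 dB.
Stage 3: overshoot 13.6 dB → 13.6/2 = 6.8 dB → -38.2 dB.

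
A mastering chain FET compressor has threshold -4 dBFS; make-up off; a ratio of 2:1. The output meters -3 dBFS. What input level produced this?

Post-compression overshoot = -3 − (-4) = 1 dB.
Before 2:1 compression the overshoot was 1 × 2 = 2 dB, so input = -4 + 2 = -2 dBFS.

-2 dBFS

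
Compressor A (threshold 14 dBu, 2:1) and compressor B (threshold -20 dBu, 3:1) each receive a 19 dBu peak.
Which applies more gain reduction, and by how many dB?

A: GR = 5 − 5/2 = 2.5 dB.
B: GR = 39 − 39/3 = 26 dB.
B reduces 23.5 dB more.

B, by 23.5 dB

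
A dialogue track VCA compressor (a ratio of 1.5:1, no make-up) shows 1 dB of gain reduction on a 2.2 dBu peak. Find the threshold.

-0.8 dBu

Let T be the threshold. Output overshoot = (input overshoot)/R, so 1.2 − T = (2.2 − T)/1.5.
1.5·(1.2 − T) = 2.2 − T → 0.5·T = 1.8 − 2.2 = -0.4.
T = -0.4/0.5 = -0.8 dBu.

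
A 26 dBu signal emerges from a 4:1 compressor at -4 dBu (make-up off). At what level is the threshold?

Input is 40 dB above T (since output overshoot × R = input overshoot: (-4 − T)·4 = 26 − T gives T = -14 dBu).
Check: -14 + (26 − (-14))/4 = -14 + 10 = -4 dBu. ✓

-14 dBu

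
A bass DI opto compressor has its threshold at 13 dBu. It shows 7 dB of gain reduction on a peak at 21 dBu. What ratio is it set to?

Input overshoot = 21 − 13 = 8 dB.
Output overshoot = 8 − 7 = 1 dB.
Ratio = input overshoot / output overshoot = 8 / 1 = 8.

8:1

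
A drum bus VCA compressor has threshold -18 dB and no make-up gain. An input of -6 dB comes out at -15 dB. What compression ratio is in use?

4:1

Input overshoot = -6 − (-18) = 12 dB; output overshoot = -15 − (-18) = 3 dB.
Ratio = 12 / 3 = 4.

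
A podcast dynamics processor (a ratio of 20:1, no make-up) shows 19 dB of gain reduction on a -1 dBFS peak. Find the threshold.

Input is 20 dB above T (since output overshoot × R = input overshoot: (-20 − T)·20 = -1 − T gives T = -21 dBFS).
Check: -21 + (-1 − (-21))/20 = -21 + 1 = -20 dBFS. ✓

-21 dBFS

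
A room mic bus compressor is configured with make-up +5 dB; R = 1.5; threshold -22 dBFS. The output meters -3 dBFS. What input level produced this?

Before make-up, the level was -3 − 5 = -8 dBFS.
The compressed level sits -8 − (-22) = 14 dB over threshold.
Input overshoot = R × output overshoot = 21 dB → input = -22 + 21 = -1 dBFS.

-1 dBFS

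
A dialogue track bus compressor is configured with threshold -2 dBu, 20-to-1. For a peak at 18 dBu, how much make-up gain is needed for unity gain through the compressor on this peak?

19 dB

Overshoot 20 dB → 20/20 = 1 dB after compression, so the compressed level is -2 + 1 = -1 dBu.
Make-up = target − compressed = 18 − (-1) = 19 dB.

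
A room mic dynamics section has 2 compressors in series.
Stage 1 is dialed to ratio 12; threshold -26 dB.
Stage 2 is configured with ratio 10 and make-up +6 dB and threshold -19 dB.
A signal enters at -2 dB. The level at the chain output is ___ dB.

-18 dB

Stage 1: 24 dB above -26 dB, reduced 12:1 to 2 dB above → -24 dB.
Stage 2: below threshold (-24 ≤ -19); passes unchanged; make-up brings it to -18 dB.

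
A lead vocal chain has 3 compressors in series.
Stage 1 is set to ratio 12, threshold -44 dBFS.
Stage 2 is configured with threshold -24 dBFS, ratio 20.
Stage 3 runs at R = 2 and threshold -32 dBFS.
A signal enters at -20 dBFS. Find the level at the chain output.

-42 dBFS

Stage 1: -20 dBFS is 24 dB over -44 dBFS; at 12:1 that becomes 2 dB over, giving -42 dBFS.
Stage 2: -42 dBFS is at or below the -24 dBFS threshold — no compression; output -42 dBFS.
Stage 3: -42 dBFS ≤ -32 dBFS, so stage 3 doesn't engage; output -42 dBFS.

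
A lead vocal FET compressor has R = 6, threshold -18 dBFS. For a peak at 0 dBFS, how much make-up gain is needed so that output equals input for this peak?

Overshoot 18 dB → 18/6 = 3 dB after compression, so the compressed level is -18 + 3 = -15 dBFS.
Make-up = target − compressed = 0 − (-15) = 15 dB.

15 dB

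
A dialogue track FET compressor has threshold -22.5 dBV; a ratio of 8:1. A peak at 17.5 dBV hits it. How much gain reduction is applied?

35 dB

The signal is 40 dB above threshold.
At 8:1, output sits 40/8 = 5 dB above threshold.
Gain reduction = 40 − 5 = 35 dB.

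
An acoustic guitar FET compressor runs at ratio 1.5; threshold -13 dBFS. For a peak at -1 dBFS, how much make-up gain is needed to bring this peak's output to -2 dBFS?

The peak compresses to -13 + 12/1.5 = -5 dBFS.
To reach -2 dBFS requires -2 − (-5) = 3 dB of make-up.

3 dB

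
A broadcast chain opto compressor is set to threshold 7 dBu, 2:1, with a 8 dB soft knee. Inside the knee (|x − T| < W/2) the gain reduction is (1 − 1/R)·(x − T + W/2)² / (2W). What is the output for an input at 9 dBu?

7.875 dBu

x − T + W/2 = 9 − 7 + 4 = 6.
GR = (1 − 1/2) × 6² / 16 = 0.5 × 36 / 16 = 1.125 dB.
Output = 9 − 1.125 = 7.875 dBu.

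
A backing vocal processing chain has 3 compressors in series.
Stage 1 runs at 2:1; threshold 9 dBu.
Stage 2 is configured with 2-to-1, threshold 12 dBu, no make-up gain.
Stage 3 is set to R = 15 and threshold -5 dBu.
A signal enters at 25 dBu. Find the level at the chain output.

-3.7 dBu

Stage 1: 16 dB above 9 dBu, reduced 2:1 to 8 dB above → 17 dBu.
Stage 2: 5 dB above 12 dBu, reduced 2:1 to 2.5 dB above → 14.5 dBu.
Stage 3: 14.5 dBu is 19.5 dB over -5 dBu; at 15:1 that becomes 1.3 dB over, giving -3.7 dBu.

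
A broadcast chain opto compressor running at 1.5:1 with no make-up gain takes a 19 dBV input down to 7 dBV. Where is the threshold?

-17 dBV

Let T be the threshold. Output overshoot = (input overshoot)/R, so 7 − T = (19 − T)/1.5.
1.5·(7 − T) = 19 − T → 0.5·T = 10.5 − 19 = -8.5.
T = -8.5/0.5 = -17 dBV.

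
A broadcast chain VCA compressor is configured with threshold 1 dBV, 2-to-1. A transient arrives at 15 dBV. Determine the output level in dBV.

8 dBV

15 dBV sits 14 dB over threshold.
2:1 compression reduces that to 14/2 = 7 dB over.
Output = 1 + 7 = 8 dBV.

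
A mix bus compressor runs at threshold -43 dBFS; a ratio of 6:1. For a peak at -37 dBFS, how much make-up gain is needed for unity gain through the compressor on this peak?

5 dB

Overshoot 6 dB → 6/6 = 1 dB after compression, so the compressed level is -43 + 1 = -42 dBFS.
Make-up = target − compressed = -37 − (-42) = 5 dB.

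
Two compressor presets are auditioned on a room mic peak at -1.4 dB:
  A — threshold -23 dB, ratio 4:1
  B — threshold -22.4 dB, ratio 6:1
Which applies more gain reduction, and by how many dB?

A: 21.6 dB over, compressed to 5.4 dB over, so 16.2 dB of GR.
B: 21 dB over, compressed to 3.5 dB over, so 17.5 dB of GR.
B reduces 1.3 dB more.

B, by 1.3 dB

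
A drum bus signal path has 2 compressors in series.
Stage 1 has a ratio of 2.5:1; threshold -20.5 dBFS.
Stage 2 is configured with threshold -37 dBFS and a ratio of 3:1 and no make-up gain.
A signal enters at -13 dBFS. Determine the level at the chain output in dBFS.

Stage 1: -13 dBFS is 7.5 dB over -20.5 dBFS; at 2.5:1 that becomes 3 dB over, giving -17.5 dBFS.
Stage 2: 19.5 dB above -37 dBFS, reduced 3:1 to 6.5 dB above → -30.5 dBFS.

-30.5 dBFS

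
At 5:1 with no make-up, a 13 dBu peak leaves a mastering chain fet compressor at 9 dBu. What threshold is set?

Gain reduction = 13 − 9 = 4 dB; output overshoot = GR / (R − 1) = 4 / 4 = 1 dB.
Threshold = output − output overshoot = 9 − 1 = 8 dBu.

8 dBu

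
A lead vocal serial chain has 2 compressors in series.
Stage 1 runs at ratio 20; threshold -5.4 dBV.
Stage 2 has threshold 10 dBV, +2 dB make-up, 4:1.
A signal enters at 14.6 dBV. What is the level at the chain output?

Stage 1: 20 dB above -5.4 dBV, reduced 20:1 to 1 dB above → -4.4 dBV.
Stage 2: -4.4 dBV is at or below the 10 dBV threshold — no compression; make-up brings it to -2.4 dBV.

-2.4 dBV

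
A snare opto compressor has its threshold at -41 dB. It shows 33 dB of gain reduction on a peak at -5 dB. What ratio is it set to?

Input overshoot = -5 − (-41) = 36 dB.
Output overshoot = 36 − 33 = 3 dB.
Ratio = input overshoot / output overshoot = 36 / 3 = 12.

12:1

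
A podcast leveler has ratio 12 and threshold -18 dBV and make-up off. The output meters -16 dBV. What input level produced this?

6 dBV

That's 2 dB above the -18 dBV threshold.
Undo the ratio: input overshoot = 2 × 12 = 24 dB, giving input = 6 dBV.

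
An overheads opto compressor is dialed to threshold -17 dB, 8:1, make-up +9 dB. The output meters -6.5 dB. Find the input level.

-5 dB

Before make-up, the level was -6.5 − 9 = -15.5 dB.
Post-compression overshoot = -15.5 − (-17) = 1.5 dB.
Before 8:1 compression the overshoot was 1.5 × 8 = 12 dB, so input = -17 + 12 = -5 dB.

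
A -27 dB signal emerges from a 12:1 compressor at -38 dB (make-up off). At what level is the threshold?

-39 dB

Input is 12 dB above T (since output overshoot × R = input overshoot: (-38 − T)·12 = -27 − T gives T = -39 dB).
Check: -39 + (-27 − (-39))/12 = -39 + 1 = -38 dB. ✓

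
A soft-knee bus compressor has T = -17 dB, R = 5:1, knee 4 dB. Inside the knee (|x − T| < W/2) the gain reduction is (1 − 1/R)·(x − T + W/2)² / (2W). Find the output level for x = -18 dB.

x − T + W/2 = -18 − (-17) + 2 = 1.
GR = (1 − 1/5) × 1² / 8 = 0.8 × 1 / 8 = 0.1 dB.
Output = -18 − 0.1 = -18.1 dB.

-18.1 dB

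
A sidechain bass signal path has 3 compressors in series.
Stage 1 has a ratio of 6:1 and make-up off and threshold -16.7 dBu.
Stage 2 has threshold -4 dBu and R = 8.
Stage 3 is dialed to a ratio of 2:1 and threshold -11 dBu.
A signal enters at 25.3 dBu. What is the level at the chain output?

Stage 1: overshoot 42 dB → 42/6 = 7 dB → -9.7 dBu.
Stage 2: below threshold (-9.7 ≤ -4); passes unchanged; output -9.7 dBu.
Stage 3: 1.3 dB above -11 dBu, reduced 2:1 to 0.65 dB above → -10.35 dBu.

-10.35 dBu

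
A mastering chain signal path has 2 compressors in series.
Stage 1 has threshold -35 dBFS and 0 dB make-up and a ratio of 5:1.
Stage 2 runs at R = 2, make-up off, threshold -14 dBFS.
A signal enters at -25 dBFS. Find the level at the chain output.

-33 dBFS

Stage 1: 10 dB above -35 dBFS, reduced 5:1 to 2 dB above → -33 dBFS.
Stage 2: below threshold (-33 ≤ -14); passes unchanged; output -33 dBFS.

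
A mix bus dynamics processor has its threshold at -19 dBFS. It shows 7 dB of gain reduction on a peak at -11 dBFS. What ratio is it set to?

Input overshoot = -11 − (-19) = 8 dB.
Output overshoot = 8 − 7 = 1 dB.
Ratio = input overshoot / output overshoot = 8 / 1 = 8.

8:1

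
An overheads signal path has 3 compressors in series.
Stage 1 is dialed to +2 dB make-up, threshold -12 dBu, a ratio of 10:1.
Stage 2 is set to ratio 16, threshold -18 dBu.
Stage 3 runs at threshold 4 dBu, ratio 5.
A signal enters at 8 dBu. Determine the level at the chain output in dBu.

Stage 1: 8 dBu is 20 dB over -12 dBu; at 10:1 that becomes 2 dB over, giving -10 dBu; +2 dB make-up → -8 dBu.
Stage 2: overshoot 10 dB → 10/16 = 0.625 dB → -17.375 dBu.
Stage 3: -17.375 dBu ≤ 4 dBu, so stage 3 doesn't engage; output -17.375 dBu.

-17.375 dBu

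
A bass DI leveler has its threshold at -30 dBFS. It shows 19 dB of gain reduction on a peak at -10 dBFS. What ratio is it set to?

Input overshoot = -10 − (-30) = 20 dB.
Output overshoot = 20 − 19 = 1 dB.
Ratio = input overshoot / output overshoot = 20 / 1 = 20.

20:1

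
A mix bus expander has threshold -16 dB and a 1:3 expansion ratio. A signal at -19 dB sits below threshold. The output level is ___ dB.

-25 dB

The input is 3 dB below the -16 dB threshold.
A 1:3 expander multiplies undershoot by 3: 3 × 3 = 9 dB below threshold.
Output = -16 − 9 = -25 dB.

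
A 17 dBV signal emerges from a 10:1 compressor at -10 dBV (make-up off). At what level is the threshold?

-13 dBV

Let T be the threshold. Output overshoot = (input overshoot)/R, so -10 − T = (17 − T)/10.
10·(-10 − T) = 17 − T → 9·T = -100 − 17 = -117.
T = -117/9 = -13 dBV.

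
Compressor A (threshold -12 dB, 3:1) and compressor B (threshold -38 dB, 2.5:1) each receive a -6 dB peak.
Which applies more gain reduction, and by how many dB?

A: overshoot 6 dB → output overshoot 2 dB → GR 4 dB.
B: overshoot 32 dB → output overshoot 12.8 dB → GR 19.2 dB.
B reduces 15.2 dB more.

B, by 15.2 dB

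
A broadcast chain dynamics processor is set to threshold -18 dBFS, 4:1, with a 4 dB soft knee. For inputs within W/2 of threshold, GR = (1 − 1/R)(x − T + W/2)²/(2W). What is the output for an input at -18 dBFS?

-18.375 dBFS

x − T + W/2 = -18 − (-18) + 2 = 2.
GR = (1 − 1/4) × 2² / 8 = 0.75 × 4 / 8 = 0.375 dB.
Output = -18 − 0.375 = -18.375 dBFS.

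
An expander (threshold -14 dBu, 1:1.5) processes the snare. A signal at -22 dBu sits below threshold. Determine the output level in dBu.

Undershoot = (-14) − (-22) = 8 dB.
At 1:1.5, that expands to 12 dB under threshold.
Output = -14 − 12 = -26 dBu.

-26 dBu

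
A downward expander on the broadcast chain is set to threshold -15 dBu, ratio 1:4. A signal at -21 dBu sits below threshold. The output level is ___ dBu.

-39 dBu

Undershoot = (-15) − (-21) = 6 dB.
At 1:4, that expands to 24 dB under threshold.
Output = -15 − 24 = -39 dBu.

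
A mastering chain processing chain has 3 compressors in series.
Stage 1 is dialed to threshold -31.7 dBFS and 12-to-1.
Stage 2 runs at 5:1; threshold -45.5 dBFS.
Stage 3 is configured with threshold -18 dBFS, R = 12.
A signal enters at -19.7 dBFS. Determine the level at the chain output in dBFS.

-42.54 dBFS

Stage 1: overshoot 12 dB → 12/12 = 1 dB → -30.7 dBFS.
Stage 2: overshoot 14.8 dB → 14.8/5 = 2.96 dB → -42.54 dBFS.
Stage 3: -42.54 dBFS is at or below the -18 dBFS threshold — no compression; output -42.54 dBFS.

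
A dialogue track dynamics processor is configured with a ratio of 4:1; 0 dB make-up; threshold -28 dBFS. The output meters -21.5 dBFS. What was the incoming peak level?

-2 dBFS

Post-compression overshoot = -21.5 − (-28) = 6.5 dB.
Undo the ratio: input overshoot = 6.5 × 4 = 26 dB, giving input = -2 dBFS.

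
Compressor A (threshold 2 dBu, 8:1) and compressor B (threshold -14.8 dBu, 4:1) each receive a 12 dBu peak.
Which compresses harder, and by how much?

A: GR = 10 − 10/8 = 8.75 dB.
B: GR = 26.8 − 26.8/4 = 20.1 dB.
B applies 11.35 dB more gain reduction.

B, by 11.35 dB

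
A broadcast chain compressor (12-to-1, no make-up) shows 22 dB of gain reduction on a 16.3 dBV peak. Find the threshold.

-7.7 dBV

Let T be the threshold. Output overshoot = (input overshoot)/R, so -5.7 − T = (16.3 − T)/12.
12·(-5.7 − T) = 16.3 − T → 11·T = -68.4 − 16.3 = -84.7.
T = -84.7/11 = -7.7 dBV.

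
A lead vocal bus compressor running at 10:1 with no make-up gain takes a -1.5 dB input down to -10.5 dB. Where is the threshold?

Let T be the threshold. Output overshoot = (input overshoot)/R, so -10.5 − T = (-1.5 − T)/10.
10·(-10.5 − T) = -1.5 − T → 9·T = -105 − (-1.5) = -103.5.
T = -103.5/9 = -11.5 dB.

-11.5 dB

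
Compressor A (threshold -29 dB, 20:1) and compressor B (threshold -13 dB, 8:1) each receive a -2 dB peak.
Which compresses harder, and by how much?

A, by 16.025 dB

A: overshoot 27 dB → output overshoot 1.35 dB → GR 25.65 dB.
B: overshoot 11 dB → output overshoot 1.375 dB → GR 9.625 dB.
A applies 16.025 dB more gain reduction.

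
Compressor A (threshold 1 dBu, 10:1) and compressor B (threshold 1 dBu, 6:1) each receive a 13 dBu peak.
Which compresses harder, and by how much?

A, by 0.8 dB

A: GR = 12 − 12/10 = 10.8 dB.
B: GR = 12 − 12/6 = 10 dB.
A reduces 0.8 dB more.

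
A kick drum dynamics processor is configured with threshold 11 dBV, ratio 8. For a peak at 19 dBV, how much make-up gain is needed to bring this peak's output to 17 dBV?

Without make-up, output = threshold + overshoot/8 = 11 + 1 = 12 dBV.
Gap to target: 5 dB.

5 dB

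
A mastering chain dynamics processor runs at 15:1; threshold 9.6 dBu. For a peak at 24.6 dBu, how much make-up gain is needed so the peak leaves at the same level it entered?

14 dB

The peak compresses to 9.6 + 15/15 = 10.6 dBu.
To reach 24.6 dBu requires 24.6 − 10.6 = 14 dB of make-up.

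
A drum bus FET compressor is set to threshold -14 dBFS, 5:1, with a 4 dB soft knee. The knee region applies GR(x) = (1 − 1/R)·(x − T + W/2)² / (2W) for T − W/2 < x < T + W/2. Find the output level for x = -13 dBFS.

x − T + W/2 = -13 − (-14) + 2 = 3.
GR = (1 − 1/5) × 3² / 8 = 0.8 × 9 / 8 = 0.9 dB.
Output = -13 − 0.9 = -13.9 dBFS.

-13.9 dBFS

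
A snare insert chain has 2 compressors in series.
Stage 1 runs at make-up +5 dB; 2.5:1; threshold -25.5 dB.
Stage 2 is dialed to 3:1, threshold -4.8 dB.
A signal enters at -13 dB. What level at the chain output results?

-15.5 dB

Stage 1: 12.5 dB above -25.5 dB, reduced 2.5:1 to 5 dB above → -20.5 dB; +5 dB make-up → -15.5 dB.
Stage 2: below threshold (-15.5 ≤ -4.8); passes unchanged; output -15.5 dB.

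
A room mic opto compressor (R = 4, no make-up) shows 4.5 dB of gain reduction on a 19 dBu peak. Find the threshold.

13 dBu

Input is 6 dB above T (since output overshoot × R = input overshoot: (14.5 − T)·4 = 19 − T gives T = 13 dBu).
Check: 13 + (19 − 13)/4 = 13 + 1.5 = 14.5 dBu. ✓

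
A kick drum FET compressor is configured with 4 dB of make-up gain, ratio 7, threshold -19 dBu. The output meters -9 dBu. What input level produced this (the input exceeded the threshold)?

23 dBu

Stripping the +4 dB make-up gives -13 dBu at the gain stage.
That's 6 dB above the -19 dBu threshold.
Undo the ratio: input overshoot = 6 × 7 = 42 dB, giving input = 23 dBu.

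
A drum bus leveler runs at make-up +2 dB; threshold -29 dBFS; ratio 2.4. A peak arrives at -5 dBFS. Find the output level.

The input is 24 dB above the -29 dBFS threshold.
At 2.4:1 the overshoot is divided by 2.4, leaving 10 dB above threshold.
That puts the output at -19 dBFS; make-up adds 2 dB, giving -17 dBFS.

-17 dBFS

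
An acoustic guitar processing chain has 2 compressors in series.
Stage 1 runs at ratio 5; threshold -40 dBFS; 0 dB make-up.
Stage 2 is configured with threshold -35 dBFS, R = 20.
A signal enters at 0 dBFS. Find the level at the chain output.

Stage 1: overshoot 40 dB → 40/5 = 8 dB → -32 dBFS.
Stage 2: overshoot 3 dB → 3/20 = 0.15 dB → -34.85 dBFS.

-34.85 dBFS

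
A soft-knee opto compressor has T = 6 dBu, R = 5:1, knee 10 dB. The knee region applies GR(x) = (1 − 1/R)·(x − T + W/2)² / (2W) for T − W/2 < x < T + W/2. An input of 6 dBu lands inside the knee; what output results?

5 dBu

x − T + W/2 = 6 − 6 + 5 = 5.
GR = (1 − 1/5) × 5² / 20 = 0.8 × 25 / 20 = 1 dB.
Output = 6 − 1 = 5 dBu.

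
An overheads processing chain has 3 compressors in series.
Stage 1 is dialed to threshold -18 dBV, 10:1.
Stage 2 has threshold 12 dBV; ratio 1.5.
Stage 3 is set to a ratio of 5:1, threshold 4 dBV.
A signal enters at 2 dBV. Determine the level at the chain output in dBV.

-16 dBV

Stage 1: overshoot 20 dB → 20/10 = 2 dB → -16 dBV.
Stage 2: -16 dBV ≤ 12 dBV, so stage 2 doesn't engage; output -16 dBV.
Stage 3: -16 dBV ≤ 4 dBV, so stage 3 doesn't engage; output -16 dBV.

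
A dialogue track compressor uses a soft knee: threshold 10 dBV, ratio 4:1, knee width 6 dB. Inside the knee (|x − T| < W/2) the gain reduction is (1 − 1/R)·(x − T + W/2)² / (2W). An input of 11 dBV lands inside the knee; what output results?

10 dBV

x − T + W/2 = 11 − 10 + 3 = 4.
GR = (1 − 1/4) × 4² / 12 = 0.75 × 16 / 12 = 1 dB.
Output = 11 − 1 = 10 dBV.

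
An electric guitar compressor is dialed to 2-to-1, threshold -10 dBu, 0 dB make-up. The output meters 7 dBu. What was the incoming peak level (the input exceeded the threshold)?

Post-compression overshoot = 7 − (-10) = 17 dB.
Before 2:1 compression the overshoot was 17 × 2 = 34 dB, so input = -10 + 34 = 24 dBu.

24 dBu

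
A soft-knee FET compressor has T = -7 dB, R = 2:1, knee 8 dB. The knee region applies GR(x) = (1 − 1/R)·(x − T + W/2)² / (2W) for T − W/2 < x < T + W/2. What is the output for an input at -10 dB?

-10.03125 dB

x − T + W/2 = -10 − (-7) + 4 = 1.
GR = (1 − 1/2) × 1² / 16 = 0.5 × 1 / 16 = 0.03125 dB.
Output = -10 − 0.03125 = -10.03125 dB.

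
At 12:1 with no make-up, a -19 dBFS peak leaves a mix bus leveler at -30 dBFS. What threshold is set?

Input is 12 dB above T (since output overshoot × R = input overshoot: (-30 − T)·12 = -19 − T gives T = -31 dBFS).
Check: -31 + (-19 − (-31))/12 = -31 + 1 = -30 dBFS. ✓

-31 dBFS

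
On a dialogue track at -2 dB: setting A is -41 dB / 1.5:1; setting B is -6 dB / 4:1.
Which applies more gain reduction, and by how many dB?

A: GR = 39 − 39/1.5 = 13 dB.
B: GR = 4 − 4/4 = 3 dB.
A applies 10 dB more gain reduction.

A, by 10 dB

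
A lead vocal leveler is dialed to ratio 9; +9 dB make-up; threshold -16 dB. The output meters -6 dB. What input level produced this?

Stripping the +9 dB make-up gives -15 dB at the gain stage.
That's 1 dB above the -16 dB threshold.
Before 9:1 compression the overshoot was 1 × 9 = 9 dB, so input = -16 + 9 = -7 dB.

-7 dB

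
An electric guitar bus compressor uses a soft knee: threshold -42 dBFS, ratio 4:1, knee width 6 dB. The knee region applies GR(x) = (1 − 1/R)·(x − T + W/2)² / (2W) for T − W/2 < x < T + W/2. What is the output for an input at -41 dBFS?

x − T + W/2 = -41 − (-42) + 3 = 4.
GR = (1 − 1/4) × 4² / 12 = 0.75 × 16 / 12 = 1 dB.
Output = -41 − 1 = -42 dBFS.

-42 dBFS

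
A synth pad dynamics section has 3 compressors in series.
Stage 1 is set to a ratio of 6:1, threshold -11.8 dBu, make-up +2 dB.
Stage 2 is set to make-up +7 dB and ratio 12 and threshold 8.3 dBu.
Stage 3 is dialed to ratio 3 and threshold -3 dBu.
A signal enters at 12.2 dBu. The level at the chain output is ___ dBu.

-1.6 dBu

Stage 1: 24 dB above -11.8 dBu, reduced 6:1 to 4 dB above → -7.8 dBu; +2 dB make-up → -5.8 dBu.
Stage 2: below threshold (-5.8 ≤ 8.3); passes unchanged; make-up brings it to 1.2 dBu.
Stage 3: 1.2 dBu is 4.2 dB over -3 dBu; at 3:1 that becomes 1.4 dB over, giving -1.6 dBu.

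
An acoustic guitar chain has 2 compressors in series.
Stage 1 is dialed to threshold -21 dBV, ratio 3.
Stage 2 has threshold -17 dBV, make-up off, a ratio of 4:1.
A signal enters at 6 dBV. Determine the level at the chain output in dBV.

-15.75 dBV

Stage 1: overshoot 27 dB → 27/3 = 9 dB → -12 dBV.
Stage 2: 5 dB above -17 dBV, reduced 4:1 to 1.25 dB above → -15.75 dBV.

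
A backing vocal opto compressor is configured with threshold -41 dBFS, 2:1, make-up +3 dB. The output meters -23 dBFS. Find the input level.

-11 dBFS

Before make-up, the level was -23 − 3 = -26 dBFS.
The compressed level sits -26 − (-41) = 15 dB over threshold.
Before 2:1 compression the overshoot was 15 × 2 = 30 dB, so input = -41 + 30 = -11 dBFS.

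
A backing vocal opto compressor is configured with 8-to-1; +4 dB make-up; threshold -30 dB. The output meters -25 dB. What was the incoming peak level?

-22 dB

Before make-up, the level was -25 − 4 = -29 dB.
The compressed level sits -29 − (-30) = 1 dB over threshold.
Undo the ratio: input overshoot = 1 × 8 = 8 dB, giving input = -22 dB.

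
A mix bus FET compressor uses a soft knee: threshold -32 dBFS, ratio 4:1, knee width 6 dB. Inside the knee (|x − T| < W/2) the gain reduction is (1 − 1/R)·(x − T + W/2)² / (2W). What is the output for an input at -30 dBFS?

-31.5625 dBFS

x − T + W/2 = -30 − (-32) + 3 = 5.
GR = (1 − 1/4) × 5² / 12 = 0.75 × 25 / 12 = 1.5625 dB.
Output = -30 − 1.5625 = -31.5625 dBFS.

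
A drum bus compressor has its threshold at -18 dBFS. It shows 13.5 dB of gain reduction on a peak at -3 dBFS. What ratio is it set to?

Input overshoot = -3 − (-18) = 15 dB.
Output overshoot = 15 − 13.5 = 1.5 dB.
Ratio = input overshoot / output overshoot = 15 / 1.5 = 10.

10:1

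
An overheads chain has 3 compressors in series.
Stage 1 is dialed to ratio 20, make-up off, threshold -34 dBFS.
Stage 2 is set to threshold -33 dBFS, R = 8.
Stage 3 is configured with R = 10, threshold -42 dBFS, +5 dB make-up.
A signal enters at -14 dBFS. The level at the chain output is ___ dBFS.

-36.1 dBFS

Stage 1: -14 dBFS is 20 dB over -34 dBFS; at 20:1 that becomes 1 dB over, giving -33 dBFS.
Stage 2: below threshold (-33 ≤ -33); passes unchanged; output -33 dBFS.
Stage 3: 9 dB above -42 dBFS, reduced 10:1 to 0.9 dB above → -41.1 dBFS; +5 dB make-up → -36.1 dBFS.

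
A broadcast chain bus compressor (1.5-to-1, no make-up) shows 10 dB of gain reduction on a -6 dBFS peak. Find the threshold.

Input is 30 dB above T (since output overshoot × R = input overshoot: (-16 − T)·1.5 = -6 − T gives T = -36 dBFS).
Check: -36 + (-6 − (-36))/1.5 = -36 + 20 = -16 dBFS. ✓

-36 dBFS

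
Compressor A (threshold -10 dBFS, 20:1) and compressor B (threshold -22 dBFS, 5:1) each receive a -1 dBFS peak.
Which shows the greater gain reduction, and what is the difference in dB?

A: 9 dB over, compressed to 0.45 dB over, so 8.55 dB of GR.
B: 21 dB over, compressed to 4.2 dB over, so 16.8 dB of GR.
Difference: 8.25 dB in favour of B.

B, by 8.25 dB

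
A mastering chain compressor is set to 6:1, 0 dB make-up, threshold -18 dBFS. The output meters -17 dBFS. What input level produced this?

The compressed level sits -17 − (-18) = 1 dB over threshold.
Before 6:1 compression the overshoot was 1 × 6 = 6 dB, so input = -18 + 6 = -12 dBFS.

-12 dBFS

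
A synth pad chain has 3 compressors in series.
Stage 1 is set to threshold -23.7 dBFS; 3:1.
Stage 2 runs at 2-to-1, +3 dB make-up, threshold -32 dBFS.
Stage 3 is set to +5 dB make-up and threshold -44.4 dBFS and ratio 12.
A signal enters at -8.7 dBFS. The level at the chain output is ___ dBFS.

Stage 1: -8.7 dBFS is 15 dB over -23.7 dBFS; at 3:1 that becomes 5 dB over, giving -18.7 dBFS.
Stage 2: overshoot 13.3 dB → 13.3/2 = 6.65 dB → -25.35 dBFS; +3 dB make-up → -22.35 dBFS.
Stage 3: -22.35 dBFS is 22.05 dB over -44.4 dBFS; at 12:1 that becomes 1.8375 dB over, giving -42.5625 dBFS; +5 dB make-up → -37.5625 dBFS.

-37.5625 dBFS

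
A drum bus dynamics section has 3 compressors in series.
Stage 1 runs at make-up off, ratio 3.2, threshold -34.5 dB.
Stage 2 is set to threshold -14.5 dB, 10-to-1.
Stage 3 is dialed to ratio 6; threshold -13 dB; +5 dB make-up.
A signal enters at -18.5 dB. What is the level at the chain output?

Stage 1: -18.5 dB is 16 dB over -34.5 dB; at 3.2:1 that becomes 5 dB over, giving -29.5 dB.
Stage 2: below threshold (-29.5 ≤ -14.5); passes unchanged; output -29.5 dB.
Stage 3: -29.5 dB is at or below the -13 dB threshold — no compression; make-up brings it to -24.5 dB.

-24.5 dB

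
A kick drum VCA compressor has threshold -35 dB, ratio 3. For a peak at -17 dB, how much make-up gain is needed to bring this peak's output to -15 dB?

Overshoot 18 dB → 18/3 = 6 dB after compression, so the compressed level is -35 + 6 = -29 dB.
Make-up = target − compressed = -15 − (-29) = 14 dB.

14 dB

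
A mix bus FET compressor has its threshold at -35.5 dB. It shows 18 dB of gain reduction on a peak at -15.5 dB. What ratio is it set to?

10:1

Input overshoot = -15.5 − (-35.5) = 20 dB.
Output overshoot = 20 − 18 = 2 dB.
Ratio = input overshoot / output overshoot = 20 / 2 = 10.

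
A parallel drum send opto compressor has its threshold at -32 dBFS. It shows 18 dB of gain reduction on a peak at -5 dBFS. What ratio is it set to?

Input overshoot = -5 − (-32) = 27 dB.
Output overshoot = 27 − 18 = 9 dB.
Ratio = input overshoot / output overshoot = 27 / 9 = 3.

3:1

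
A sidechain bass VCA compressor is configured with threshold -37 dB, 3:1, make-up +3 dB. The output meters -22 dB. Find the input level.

-1 dB

Remove make-up: -22 − 3 = -25 dB.
The compressed level sits -25 − (-37) = 12 dB over threshold.
Undo the ratio: input overshoot = 12 × 3 = 36 dB, giving input = -1 dB.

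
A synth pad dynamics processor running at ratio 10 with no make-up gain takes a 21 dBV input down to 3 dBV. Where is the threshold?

Let T be the threshold. Output overshoot = (input overshoot)/R, so 3 − T = (21 − T)/10.
10·(3 − T) = 21 − T → 9·T = 30 − 21 = 9.
T = 9/9 = 1 dBV.

1 dBV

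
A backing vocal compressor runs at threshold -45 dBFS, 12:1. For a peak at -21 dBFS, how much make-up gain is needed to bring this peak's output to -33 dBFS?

10 dB

Overshoot 24 dB → 24/12 = 2 dB after compression, so the compressed level is -45 + 2 = -43 dBFS.
Make-up = target − compressed = -33 − (-43) = 10 dB.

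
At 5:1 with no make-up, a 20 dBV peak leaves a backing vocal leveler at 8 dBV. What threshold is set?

Input is 15 dB above T (since output overshoot × R = input overshoot: (8 − T)·5 = 20 − T gives T = 5 dBV).
Check: 5 + (20 − 5)/5 = 5 + 3 = 8 dBV. ✓

5 dBV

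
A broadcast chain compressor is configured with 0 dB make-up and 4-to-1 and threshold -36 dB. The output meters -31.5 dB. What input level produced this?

That's 4.5 dB above the -36 dB threshold.
Input overshoot = R × output overshoot = 18 dB → input = -36 + 18 = -18 dB.

-18 dB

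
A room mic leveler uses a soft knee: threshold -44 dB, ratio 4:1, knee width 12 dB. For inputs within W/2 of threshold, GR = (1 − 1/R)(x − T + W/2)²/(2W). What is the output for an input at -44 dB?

-45.125 dB

x − T + W/2 = -44 − (-44) + 6 = 6.
GR = (1 − 1/4) × 6² / 24 = 0.75 × 36 / 24 = 1.125 dB.
Output = -44 − 1.125 = -45.125 dB.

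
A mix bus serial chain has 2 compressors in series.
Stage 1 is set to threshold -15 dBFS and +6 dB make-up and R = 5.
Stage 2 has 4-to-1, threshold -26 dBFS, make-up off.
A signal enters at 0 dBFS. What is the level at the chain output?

Stage 1: 15 dB above -15 dBFS, reduced 5:1 to 3 dB above → -12 dBFS; +6 dB make-up → -6 dBFS.
Stage 2: overshoot 20 dB → 20/4 = 5 dB → -21 dBFS.

-21 dBFS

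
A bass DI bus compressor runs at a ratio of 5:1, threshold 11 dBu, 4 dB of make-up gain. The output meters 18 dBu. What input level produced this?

26 dBu

Before make-up, the level was 18 − 4 = 14 dBu.
The compressed level sits 14 − 11 = 3 dB over threshold.
Input overshoot = R × output overshoot = 15 dB → input = 11 + 15 = 26 dBu.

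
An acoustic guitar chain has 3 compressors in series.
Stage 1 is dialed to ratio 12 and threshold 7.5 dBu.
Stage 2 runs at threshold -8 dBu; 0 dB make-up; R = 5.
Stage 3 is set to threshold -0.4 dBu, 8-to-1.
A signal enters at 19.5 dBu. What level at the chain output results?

-4.7 dBu

Stage 1: 12 dB above 7.5 dBu, reduced 12:1 to 1 dB above → 8.5 dBu.
Stage 2: overshoot 16.5 dB → 16.5/5 = 3.3 dB → -4.7 dBu.
Stage 3: -4.7 dBu is at or below the -0.4 dBu threshold — no compression; output -4.7 dBu.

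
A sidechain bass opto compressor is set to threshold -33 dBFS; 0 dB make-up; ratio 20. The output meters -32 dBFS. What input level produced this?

-13 dBFS

The compressed level sits -32 − (-33) = 1 dB over threshold.
Before 20:1 compression the overshoot was 1 × 20 = 20 dB, so input = -33 + 20 = -13 dBFS.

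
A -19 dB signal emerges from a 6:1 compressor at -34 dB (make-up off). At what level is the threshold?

-37 dB

Gain reduction = -19 − (-34) = 15 dB; output overshoot = GR / (R − 1) = 15 / 5 = 3 dB.
Threshold = output − output overshoot = -34 − 3 = -37 dB.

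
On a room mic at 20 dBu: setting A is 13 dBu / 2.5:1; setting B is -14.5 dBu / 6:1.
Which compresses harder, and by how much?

A: 7 dB over, compressed to 2.8 dB over, so 4.2 dB of GR.
B: 34.5 dB over, compressed to 5.75 dB over, so 28.75 dB of GR.
B reduces 24.55 dB more.

B, by 24.55 dB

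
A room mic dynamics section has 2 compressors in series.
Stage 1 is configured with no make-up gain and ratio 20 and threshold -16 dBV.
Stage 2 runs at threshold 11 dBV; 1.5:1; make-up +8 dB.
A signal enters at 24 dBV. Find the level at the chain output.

-6 dBV

Stage 1: 24 dBV is 40 dB over -16 dBV; at 20:1 that becomes 2 dB over, giving -14 dBV.
Stage 2: -14 dBV is at or below the 11 dBV threshold — no compression; make-up brings it to -6 dBV.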